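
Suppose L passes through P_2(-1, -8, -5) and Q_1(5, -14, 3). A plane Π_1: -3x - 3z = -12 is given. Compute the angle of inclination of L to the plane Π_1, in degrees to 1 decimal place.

58.1

A direction vector for L is Q_1 − P_2 = (6, -6, 8).
sin θ = |n·v| / (|n||v|) = |-42| / (√18 · √136) = 0.84887.
θ ≈ 58.1°.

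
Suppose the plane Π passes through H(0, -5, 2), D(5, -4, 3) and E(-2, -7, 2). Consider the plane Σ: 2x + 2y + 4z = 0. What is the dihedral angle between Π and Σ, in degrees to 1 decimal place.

HD = (5, 1, 1), HE = (-2, -2, 0); a normal to Π is HD × HE = (2, -2, -8).
Using H: Π has equation 2x - 2y - 8z = -6.
cos θ = |n₁·n₂| / (|n₁||n₂|) = |-32| / (√72 · √24).
θ = arccos(0.76980) ≈ 39.7°.

39.7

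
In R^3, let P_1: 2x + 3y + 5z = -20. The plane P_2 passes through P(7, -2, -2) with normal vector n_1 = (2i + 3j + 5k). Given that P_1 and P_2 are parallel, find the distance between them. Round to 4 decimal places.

2.9200

P_2: n_1·r = n_1·P gives 2x + 3y + 5z = -2.
Same normal n = (2, 3, 5) with |n| = √38; distance = |-20 − (-2)| / |n| = 18/√38 ≈ 2.9200.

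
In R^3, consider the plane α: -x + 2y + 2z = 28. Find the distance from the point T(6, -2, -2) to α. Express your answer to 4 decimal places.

14.0000

n·T − d = (-1)·(6) + (2)·(-2) + (2)·(-2) − 28 = -42; |n| = √9.
Distance = |-42| / √9 = 42/√9 ≈ 14.0000.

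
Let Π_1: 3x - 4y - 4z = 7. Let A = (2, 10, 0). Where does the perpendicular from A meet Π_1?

(5, 6, -4)

Foot = A − λn with λ = (n·A − d)/|n|² = (-34 − 7)/41 = -1.
Foot = (2, 10, 0) − (-1)·(3, -4, -4) = (5, 6, -4).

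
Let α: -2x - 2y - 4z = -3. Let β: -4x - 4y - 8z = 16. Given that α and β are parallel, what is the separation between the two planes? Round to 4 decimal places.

Rescale β by 1/2: -2x - 2y - 4z = 8. Then distance = |-3 − 8| / √24 ≈ 2.2454.

2.2454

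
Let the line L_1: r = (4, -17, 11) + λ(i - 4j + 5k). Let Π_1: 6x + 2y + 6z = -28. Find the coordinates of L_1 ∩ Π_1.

(1, -5, -4)

Substitute r = (4, -17, 11) + t(1, -4, 5) into the plane: 56 + 28t = -28, so t = -3.
Intersection: (4, -17, 11) + (-3)·(1, -4, 5) = (1, -5, -4).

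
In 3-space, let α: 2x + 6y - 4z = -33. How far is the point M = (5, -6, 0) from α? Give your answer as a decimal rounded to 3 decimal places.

n·M − d = (2)·(5) + (6)·(-6) + (-4)·(0) − (-33) = 7; |n| = √56.
Distance = |7| / √56 = 7/√56 ≈ 0.935.

0.935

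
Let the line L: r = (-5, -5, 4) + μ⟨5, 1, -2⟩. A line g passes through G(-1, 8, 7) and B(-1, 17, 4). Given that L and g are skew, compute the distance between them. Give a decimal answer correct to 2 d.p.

7.84

A direction vector for g is B − G = (0, 9, -3).
Common perpendicular direction n = (5, 1, -2) × (0, 9, -3) = (15, 15, 45).
With w = (-1, 8, 7) − (-5, -5, 4) = (4, 13, 3), w · n = 390.
Distance = |w · n| / |n| = |390| / √2475 ≈ 7.84.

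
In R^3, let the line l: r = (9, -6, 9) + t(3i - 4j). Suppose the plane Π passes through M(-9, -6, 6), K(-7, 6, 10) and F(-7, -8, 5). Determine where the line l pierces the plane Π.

MK = (2, 12, 4), MF = (2, -2, -1); a normal to Π is MK × MF = (-4, 10, -28).
Using M: Π has equation -4x + 10y - 28z = -192.
Substitute r = (9, -6, 9) + t(3, -4, 0) into the plane: -348 + (-52)t = -192, so t = -3.
Intersection: (9, -6, 9) + (-3)·(3, -4, 0) = (0, 6, 9).

(0, 6, 9)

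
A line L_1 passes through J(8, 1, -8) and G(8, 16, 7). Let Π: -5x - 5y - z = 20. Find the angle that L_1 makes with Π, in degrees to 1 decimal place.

A direction vector for L_1 is G − J = (0, 15, 15).
sin θ = |n·v| / (|n||v|) = |-90| / (√51 · √450) = 0.59409.
θ ≈ 36.4°.

36.4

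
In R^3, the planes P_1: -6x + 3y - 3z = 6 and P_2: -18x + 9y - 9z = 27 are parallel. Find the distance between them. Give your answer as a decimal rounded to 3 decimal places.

Rescale P_2 by 1/3: -6x + 3y - 3z = 9. Then distance = |6 − 9| / √54 ≈ 0.408.

0.408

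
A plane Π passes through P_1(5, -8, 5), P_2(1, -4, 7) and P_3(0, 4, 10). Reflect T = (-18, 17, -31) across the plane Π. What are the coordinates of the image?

P_1P_2 = (-4, 4, 2), P_1P_3 = (-5, 12, 5); a normal to Π is P_1P_2 × P_1P_3 = (-4, 10, -28).
Using P_1: Π has equation -4x + 10y - 28z = -240.
λ = (n·T − d)/|n|² = (1110 − (-240))/900 = 3/2.
Reflection = T − 2λn = (-18, 17, -31) − 3·(-4, 10, -28) = (-6, -13, 53).

(-6, -13, 53)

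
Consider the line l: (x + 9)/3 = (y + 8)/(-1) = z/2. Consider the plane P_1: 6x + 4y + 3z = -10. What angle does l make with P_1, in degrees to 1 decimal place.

43.2

l has direction (3, -1, 2) through (-9, -8, 0).
sin θ = |n·v| / (|n||v|) = |20| / (√61 · √14) = 0.68439.
θ ≈ 43.2°.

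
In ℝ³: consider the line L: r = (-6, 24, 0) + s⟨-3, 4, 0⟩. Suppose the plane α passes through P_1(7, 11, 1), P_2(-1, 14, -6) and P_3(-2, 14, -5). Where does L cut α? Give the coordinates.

P_1P_2 = (-8, 3, -7), P_1P_3 = (-9, 3, -6); a normal to α is P_1P_2 × P_1P_3 = (3, 15, 3).
Using P_1: α has equation 3x + 15y + 3z = 189.
Substitute r = (-6, 24, 0) + t(-3, 4, 0) into the plane: 342 + 51t = 189, so t = -3.
Intersection: (-6, 24, 0) + (-3)·(-3, 4, 0) = (3, 12, 0).

(3, 12, 0)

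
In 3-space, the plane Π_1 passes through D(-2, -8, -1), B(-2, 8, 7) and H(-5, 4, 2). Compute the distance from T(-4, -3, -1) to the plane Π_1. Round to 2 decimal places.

DB = (0, 16, 8), DH = (-3, 12, 3); a normal to Π_1 is DB × DH = (-48, -24, 48).
Using D: Π_1 has equation -48x - 24y + 48z = 240.
n·T − d = (-48)·(-4) + (-24)·(-3) + (48)·(-1) − 240 = -24; |n| = √5184.
Distance = |-24| / √5184 = 24/√5184 ≈ 0.33.

0.33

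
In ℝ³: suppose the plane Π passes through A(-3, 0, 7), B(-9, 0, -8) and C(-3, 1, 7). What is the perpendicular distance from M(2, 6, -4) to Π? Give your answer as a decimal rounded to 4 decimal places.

AB = (-6, 0, -15), AC = (0, 1, 0); a normal to Π is AB × AC = (15, 0, -6).
Using A: Π has equation 15x - 6z = -87.
n·M − d = (15)·(2) + (0)·(6) + (-6)·(-4) − (-87) = 141; |n| = √261.
Distance = |141| / √261 = 141/√261 ≈ 8.7277.

8.7277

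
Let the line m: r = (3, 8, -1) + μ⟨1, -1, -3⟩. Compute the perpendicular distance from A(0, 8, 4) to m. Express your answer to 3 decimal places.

2.132

Taking (3, 8, -1) on m with direction v = (1, -1, -3): w = A − (3, 8, -1) = (-3, 0, 5), and w × v = (5, -4, 3).
Distance = |w × v| / |v| = √50 / √11 ≈ 2.132.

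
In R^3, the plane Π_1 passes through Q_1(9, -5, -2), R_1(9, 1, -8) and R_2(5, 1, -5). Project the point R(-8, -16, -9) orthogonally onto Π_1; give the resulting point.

Q_1R_1 = (0, 6, -6), Q_1R_2 = (-4, 6, -3); a normal to Π_1 is Q_1R_1 × Q_1R_2 = (18, 24, 24).
Using Q_1: Π_1 has equation 18x + 24y + 24z = -6.
Foot = R − λn with λ = (n·R − d)/|n|² = (-744 − (-6))/1476 = -1/2.
Foot = (-8, -16, -9) − (-1/2)·(18, 24, 24) = (1, -4, 3).

(1, -4, 3)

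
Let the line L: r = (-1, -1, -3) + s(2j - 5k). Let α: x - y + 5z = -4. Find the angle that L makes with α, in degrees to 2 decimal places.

sin θ = |n·v| / (|n||v|) = |-27| / (√27 · √29) = 0.96490.
θ ≈ 74.77°.

74.77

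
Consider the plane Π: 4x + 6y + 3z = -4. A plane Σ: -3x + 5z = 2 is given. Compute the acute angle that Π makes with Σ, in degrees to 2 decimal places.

cos θ = |n₁·n₂| / (|n₁||n₂|) = |3| / (√61 · √34).
θ = arccos(0.06587) ≈ 86.22°.

86.22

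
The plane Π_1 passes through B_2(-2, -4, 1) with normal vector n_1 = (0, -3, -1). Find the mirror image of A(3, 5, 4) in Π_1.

Π_1: n_1·r = n_1·B_2 gives -3y - z = 11.
λ = (n·A − d)/|n|² = (-19 − 11)/10 = -3.
Reflection = A − 2λn = (3, 5, 4) − (-6)·(0, -3, -1) = (3, -13, -2).

(3, -13, -2)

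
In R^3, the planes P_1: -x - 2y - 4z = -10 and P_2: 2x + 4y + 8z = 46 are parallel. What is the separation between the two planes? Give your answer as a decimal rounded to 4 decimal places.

Rescale P_2 by 1/(-2): -x - 2y - 4z = -23. Then distance = |-10 − (-23)| / √21 ≈ 2.8368.

2.8368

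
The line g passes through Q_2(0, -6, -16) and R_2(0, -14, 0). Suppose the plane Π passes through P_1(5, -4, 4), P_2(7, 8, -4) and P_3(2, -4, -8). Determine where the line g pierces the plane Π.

A direction vector for g is R_2 − Q_2 = (0, -8, 16).
P_1P_2 = (2, 12, -8), P_1P_3 = (-3, 0, -12); a normal to Π is P_1P_2 × P_1P_3 = (-144, 48, 36).
Using P_1: Π has equation -144x + 48y + 36z = -768.
Substitute r = (0, -6, -16) + t(0, -8, 16) into the plane: -864 + 192t = -768, so t = 1/2.
Intersection: (0, -6, -16) + (1/2)·(0, -8, 16) = (0, -10, -8).

(0, -10, -8)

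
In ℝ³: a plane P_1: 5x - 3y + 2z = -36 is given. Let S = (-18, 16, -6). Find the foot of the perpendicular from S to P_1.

(-3, 7, 0)

Foot = S − λn with λ = (n·S − d)/|n|² = (-150 − (-36))/38 = -3.
Foot = (-18, 16, -6) − (-3)·(5, -3, 2) = (-3, 7, 0).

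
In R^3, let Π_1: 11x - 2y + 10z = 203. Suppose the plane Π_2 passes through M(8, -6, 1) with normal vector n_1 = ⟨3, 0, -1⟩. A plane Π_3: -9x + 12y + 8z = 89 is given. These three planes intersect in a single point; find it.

(11, 9, 10)

Π_2: n_1·r = n_1·M gives 3x - z = 23.
Solving the 3×3 linear system 11x - 2y + 10z = 203, 3x - z = 23, -9x + 12y + 8z = 89 (e.g. by elimination or Cramer's rule, determinant = 522) gives (11, 9, 10).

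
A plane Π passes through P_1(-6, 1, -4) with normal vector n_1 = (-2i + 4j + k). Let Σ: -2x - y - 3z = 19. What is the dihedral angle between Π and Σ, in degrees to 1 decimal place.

Π: n_1·r = n_1·P_1 gives -2x + 4y + z = 12.
cos θ = |n₁·n₂| / (|n₁||n₂|) = |-3| / (√21 · √14).
θ = arccos(0.17496) ≈ 79.9°.

79.9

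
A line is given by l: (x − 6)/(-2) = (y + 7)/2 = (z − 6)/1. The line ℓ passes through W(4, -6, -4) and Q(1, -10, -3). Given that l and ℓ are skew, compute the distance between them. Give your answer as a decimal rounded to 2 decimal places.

l has direction (-2, 2, 1) through (6, -7, 6).
A direction vector for ℓ is Q − W = (-3, -4, 1).
Common perpendicular direction n = (-2, 2, 1) × (-3, -4, 1) = (6, -1, 14).
With w = (4, -6, -4) − (6, -7, 6) = (-2, 1, -10), w · n = -153.
Distance = |w · n| / |n| = |-153| / √233 ≈ 10.02.

10.02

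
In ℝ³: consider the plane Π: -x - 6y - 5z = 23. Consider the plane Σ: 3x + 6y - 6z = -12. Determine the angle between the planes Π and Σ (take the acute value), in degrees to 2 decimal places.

cos θ = |n₁·n₂| / (|n₁||n₂|) = |-9| / (√62 · √81).
θ = arccos(0.12700) ≈ 82.70°.

82.70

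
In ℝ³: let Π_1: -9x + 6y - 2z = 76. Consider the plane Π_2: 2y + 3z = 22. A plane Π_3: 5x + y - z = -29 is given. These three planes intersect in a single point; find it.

(-6, 5, 4)

Solving the 3×3 linear system -9x + 6y - 2z = 76, 2y + 3z = 22, 5x + y - z = -29 (e.g. by elimination or Cramer's rule, determinant = 155) gives (-6, 5, 4).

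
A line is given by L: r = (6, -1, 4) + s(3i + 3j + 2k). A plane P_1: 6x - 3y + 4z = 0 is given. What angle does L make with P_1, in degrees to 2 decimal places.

27.65

sin θ = |n·v| / (|n||v|) = |17| / (√61 · √22) = 0.46406.
θ ≈ 27.65°.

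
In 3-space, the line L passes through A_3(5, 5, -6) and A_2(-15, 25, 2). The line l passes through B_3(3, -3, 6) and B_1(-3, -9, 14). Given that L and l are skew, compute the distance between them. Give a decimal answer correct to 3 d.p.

A direction vector for L is A_2 − A_3 = (-20, 20, 8).
A direction vector for l is B_1 − B_3 = (-6, -6, 8).
Common perpendicular direction n = (-20, 20, 8) × (-6, -6, 8) = (208, 112, 240).
With w = (3, -3, 6) − (5, 5, -6) = (-2, -8, 12), w · n = 1568.
Distance = |w · n| / |n| = |1568| / √113408 ≈ 4.656.

4.656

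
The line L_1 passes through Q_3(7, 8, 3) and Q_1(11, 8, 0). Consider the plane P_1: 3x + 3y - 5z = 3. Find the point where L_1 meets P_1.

A direction vector for L_1 is Q_1 − Q_3 = (4, 0, -3).
Substitute r = (7, 8, 3) + t(4, 0, -3) into the plane: 30 + 27t = 3, so t = -1.
Intersection: (7, 8, 3) + (-1)·(4, 0, -3) = (3, 8, 6).

(3, 8, 6)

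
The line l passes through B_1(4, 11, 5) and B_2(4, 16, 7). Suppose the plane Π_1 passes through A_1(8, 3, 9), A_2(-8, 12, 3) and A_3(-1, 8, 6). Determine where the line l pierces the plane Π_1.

(4, 6, 3)

A direction vector for l is B_2 − B_1 = (0, 5, 2).
A_1A_2 = (-16, 9, -6), A_1A_3 = (-9, 5, -3); a normal to Π_1 is A_1A_2 × A_1A_3 = (3, 6, 1).
Using A_1: Π_1 has equation 3x + 6y + z = 51.
Substitute r = (4, 11, 5) + t(0, 5, 2) into the plane: 83 + 32t = 51, so t = -1.
Intersection: (4, 11, 5) + (-1)·(0, 5, 2) = (4, 6, 3).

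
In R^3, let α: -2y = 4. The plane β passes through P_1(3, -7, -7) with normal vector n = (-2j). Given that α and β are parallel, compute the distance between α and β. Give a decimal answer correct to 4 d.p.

β: n·r = n·P_1 gives -2y = 14.
Same normal n = (0, -2, 0) with |n| = √4; distance = |4 − 14| / |n| = 10/√4 ≈ 5.0000.

5.0000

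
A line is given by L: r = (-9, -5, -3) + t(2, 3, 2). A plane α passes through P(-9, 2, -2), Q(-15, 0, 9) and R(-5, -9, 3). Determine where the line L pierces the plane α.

(-7, -2, -1)

PQ = (-6, -2, 11), PR = (4, -11, 5); a normal to α is PQ × PR = (111, 74, 74).
Using P: α has equation 111x + 74y + 74z = -999.
Substitute r = (-9, -5, -3) + t(2, 3, 2) into the plane: -1591 + 592t = -999, so t = 1.
Intersection: (-9, -5, -3) + 1·(2, 3, 2) = (-7, -2, -1).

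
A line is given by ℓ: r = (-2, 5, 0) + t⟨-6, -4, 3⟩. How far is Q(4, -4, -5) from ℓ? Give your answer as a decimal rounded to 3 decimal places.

11.761

Taking (-2, 5, 0) on ℓ with direction v = (-6, -4, 3): w = Q − (-2, 5, 0) = (6, -9, -5), and w × v = (-47, 12, -78).
Distance = |w × v| / |v| = √8437 / √61 ≈ 11.761.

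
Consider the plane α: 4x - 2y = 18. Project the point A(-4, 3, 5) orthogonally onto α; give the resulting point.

Foot = A − λn with λ = (n·A − d)/|n|² = (-22 − 18)/20 = -2.
Foot = (-4, 3, 5) − (-2)·(4, -2, 0) = (4, -1, 5).

(4, -1, 5)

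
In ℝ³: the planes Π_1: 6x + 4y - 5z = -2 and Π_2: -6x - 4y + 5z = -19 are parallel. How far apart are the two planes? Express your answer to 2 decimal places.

2.39

Rescale Π_2 by 1/(-1): 6x + 4y - 5z = 19. Then distance = |-2 − 19| / √77 ≈ 2.39.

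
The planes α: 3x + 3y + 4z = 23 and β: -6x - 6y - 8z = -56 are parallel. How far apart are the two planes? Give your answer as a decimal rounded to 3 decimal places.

Rescale β by 1/(-2): 3x + 3y + 4z = 28. Then distance = |23 − 28| / √34 ≈ 0.857.

0.857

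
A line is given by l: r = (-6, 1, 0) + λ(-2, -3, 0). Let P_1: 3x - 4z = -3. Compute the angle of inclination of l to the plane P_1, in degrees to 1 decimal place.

19.4

sin θ = |n·v| / (|n||v|) = |-6| / (√25 · √13) = 0.33282.
θ ≈ 19.4°.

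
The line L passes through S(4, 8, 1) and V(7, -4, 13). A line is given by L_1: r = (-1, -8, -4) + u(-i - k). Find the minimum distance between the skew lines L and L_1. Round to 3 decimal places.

7.496

A direction vector for L is V − S = (3, -12, 12).
Common perpendicular direction n = (3, -12, 12) × (-1, 0, -1) = (12, -9, -12).
With w = (-1, -8, -4) − (4, 8, 1) = (-5, -16, -5), w · n = 144.
Distance = |w · n| / |n| = |144| / √369 ≈ 7.496.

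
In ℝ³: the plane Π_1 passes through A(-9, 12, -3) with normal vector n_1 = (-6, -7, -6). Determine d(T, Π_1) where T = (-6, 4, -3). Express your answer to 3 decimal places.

Π_1: n_1·r = n_1·A gives -6x - 7y - 6z = -12.
n·T − d = (-6)·(-6) + (-7)·(4) + (-6)·(-3) − (-12) = 38; |n| = √121.
Distance = |38| / √121 = 38/√121 ≈ 3.455.

3.455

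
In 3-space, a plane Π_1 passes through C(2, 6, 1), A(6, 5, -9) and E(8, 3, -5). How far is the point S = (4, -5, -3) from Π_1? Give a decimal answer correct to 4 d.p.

8.5164

CA = (4, -1, -10), CE = (6, -3, -6); a normal to Π_1 is CA × CE = (-24, -36, -6).
Using C: Π_1 has equation -24x - 36y - 6z = -270.
n·S − d = (-24)·(4) + (-36)·(-5) + (-6)·(-3) − (-270) = 372; |n| = √1908.
Distance = |372| / √1908 = 372/√1908 ≈ 8.5164.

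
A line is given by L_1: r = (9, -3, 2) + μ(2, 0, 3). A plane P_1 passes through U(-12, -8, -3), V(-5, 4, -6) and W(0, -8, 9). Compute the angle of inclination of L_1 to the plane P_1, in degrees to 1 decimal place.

UV = (7, 12, -3), UW = (12, 0, 12); a normal to P_1 is UV × UW = (144, -120, -144).
Using U: P_1 has equation 144x - 120y - 144z = -336.
sin θ = |n·v| / (|n||v|) = |-144| / (√55872 · √13) = 0.16896.
θ ≈ 9.7°.

9.7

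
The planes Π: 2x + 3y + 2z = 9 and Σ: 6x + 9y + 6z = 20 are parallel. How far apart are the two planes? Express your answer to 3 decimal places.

Rescale Σ by 1/3: 2x + 3y + 2z = 20/3. Then distance = |9 − (20/3)| / √17 ≈ 0.566.

0.566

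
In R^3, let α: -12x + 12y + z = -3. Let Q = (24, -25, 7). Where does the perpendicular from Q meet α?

Foot = Q − λn with λ = (n·Q − d)/|n|² = (-581 − (-3))/289 = -2.
Foot = (24, -25, 7) − (-2)·(-12, 12, 1) = (0, -1, 9).

(0, -1, 9)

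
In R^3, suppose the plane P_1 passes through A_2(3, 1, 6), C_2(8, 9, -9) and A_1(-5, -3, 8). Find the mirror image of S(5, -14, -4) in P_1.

(-7, 16, 8)

A_2C_2 = (5, 8, -15), A_2A_1 = (-8, -4, 2); a normal to P_1 is A_2C_2 × A_2A_1 = (-44, 110, 44).
Using A_2: P_1 has equation -44x + 110y + 44z = 242.
λ = (n·S − d)/|n|² = (-1936 − 242)/15972 = -3/22.
Reflection = S − 2λn = (5, -14, -4) − (-3/11)·(-44, 110, 44) = (-7, 16, 8).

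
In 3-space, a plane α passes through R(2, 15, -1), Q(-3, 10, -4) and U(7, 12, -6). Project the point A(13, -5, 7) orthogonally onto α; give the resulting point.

RQ = (-5, -5, -3), RU = (5, -3, -5); a normal to α is RQ × RU = (16, -40, 40).
Using R: α has equation 16x - 40y + 40z = -608.
Foot = A − λn with λ = (n·A − d)/|n|² = (688 − (-608))/3456 = 3/8.
Foot = (13, -5, 7) − (3/8)·(16, -40, 40) = (7, 10, -8).

(7, 10, -8)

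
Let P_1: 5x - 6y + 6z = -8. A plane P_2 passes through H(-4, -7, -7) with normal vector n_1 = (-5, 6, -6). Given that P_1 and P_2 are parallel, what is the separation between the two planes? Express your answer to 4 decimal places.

P_2: n_1·r = n_1·H gives -5x + 6y - 6z = 20.
Rescale P_2 by 1/(-1): 5x - 6y + 6z = -20. Then distance = |-8 − (-20)| / √97 ≈ 1.2184.

1.2184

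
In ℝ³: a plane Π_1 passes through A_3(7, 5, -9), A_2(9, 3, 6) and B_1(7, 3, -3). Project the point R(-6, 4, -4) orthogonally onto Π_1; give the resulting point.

A_3A_2 = (2, -2, 15), A_3B_1 = (0, -2, 6); a normal to Π_1 is A_3A_2 × A_3B_1 = (18, -12, -4).
Using A_3: Π_1 has equation 18x - 12y - 4z = 102.
Foot = R − λn with λ = (n·R − d)/|n|² = (-140 − 102)/484 = -1/2.
Foot = (-6, 4, -4) − (-1/2)·(18, -12, -4) = (3, -2, -6).

(3, -2, -6)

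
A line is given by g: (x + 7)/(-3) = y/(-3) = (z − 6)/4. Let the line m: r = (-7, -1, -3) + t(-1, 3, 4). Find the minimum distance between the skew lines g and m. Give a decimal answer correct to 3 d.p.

g has direction (-3, -3, 4) through (-7, 0, 6).
Common perpendicular direction n = (-3, -3, 4) × (-1, 3, 4) = (-24, 8, -12).
With w = (-7, -1, -3) − (-7, 0, 6) = (0, -1, -9), w · n = 100.
Distance = |w · n| / |n| = |100| / √784 ≈ 3.571.

3.571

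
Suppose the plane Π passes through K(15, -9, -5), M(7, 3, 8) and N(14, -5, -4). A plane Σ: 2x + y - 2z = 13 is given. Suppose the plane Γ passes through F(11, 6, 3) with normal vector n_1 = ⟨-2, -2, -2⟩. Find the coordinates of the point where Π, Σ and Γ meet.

(8, 7, 5)

KM = (-8, 12, 13), KN = (-1, 4, 1); a normal to Π is KM × KN = (-40, -5, -20).
Using K: Π has equation -40x - 5y - 20z = -455.
Γ: n_1·r = n_1·F gives -2x - 2y - 2z = -40.
Solving the 3×3 linear system -40x - 5y - 20z = -455, 2x + y - 2z = 13, -2x - 2y - 2z = -40 (e.g. by elimination or Cramer's rule, determinant = 240) gives (8, 7, 5).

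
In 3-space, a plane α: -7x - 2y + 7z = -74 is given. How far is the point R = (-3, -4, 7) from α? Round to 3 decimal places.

n·R − d = (-7)·(-3) + (-2)·(-4) + (7)·(7) − (-74) = 152; |n| = √102.
Distance = |152| / √102 = 152/√102 ≈ 15.050.

15.050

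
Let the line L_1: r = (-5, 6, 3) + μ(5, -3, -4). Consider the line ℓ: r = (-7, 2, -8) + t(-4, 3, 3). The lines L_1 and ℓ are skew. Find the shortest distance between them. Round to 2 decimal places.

9.86

Common perpendicular direction n = (5, -3, -4) × (-4, 3, 3) = (3, 1, 3).
With w = (-7, 2, -8) − (-5, 6, 3) = (-2, -4, -11), w · n = -43.
Distance = |w · n| / |n| = |-43| / √19 ≈ 9.86.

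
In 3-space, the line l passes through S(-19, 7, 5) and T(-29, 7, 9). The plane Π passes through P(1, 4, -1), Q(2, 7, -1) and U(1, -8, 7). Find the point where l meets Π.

(1, 7, -3)

A direction vector for l is T − S = (-10, 0, 4).
PQ = (1, 3, 0), PU = (0, -12, 8); a normal to Π is PQ × PU = (24, -8, -12).
Using P: Π has equation 24x - 8y - 12z = 4.
Substitute r = (-19, 7, 5) + t(-10, 0, 4) into the plane: -572 + (-288)t = 4, so t = -2.
Intersection: (-19, 7, 5) + (-2)·(-10, 0, 4) = (1, 7, -3).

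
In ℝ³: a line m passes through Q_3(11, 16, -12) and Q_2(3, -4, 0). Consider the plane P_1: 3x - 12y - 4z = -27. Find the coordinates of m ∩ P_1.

A direction vector for m is Q_2 − Q_3 = (-8, -20, 12).
Substitute r = (11, 16, -12) + t(-8, -20, 12) into the plane: -111 + 168t = -27, so t = 1/2.
Intersection: (11, 16, -12) + (1/2)·(-8, -20, 12) = (7, 6, -6).

(7, 6, -6)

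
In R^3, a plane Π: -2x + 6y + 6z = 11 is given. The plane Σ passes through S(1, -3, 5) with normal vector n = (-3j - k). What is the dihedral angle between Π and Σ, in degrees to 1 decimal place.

Σ: n·r = n·S gives -3y - z = 4.
cos θ = |n₁·n₂| / (|n₁||n₂|) = |-24| / (√76 · √10).
θ = arccos(0.87057) ≈ 29.5°.

29.5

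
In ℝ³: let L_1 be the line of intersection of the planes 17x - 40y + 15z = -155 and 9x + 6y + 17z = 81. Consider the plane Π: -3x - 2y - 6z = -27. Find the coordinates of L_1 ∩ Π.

Direction of L_1: (17, -40, 15) × (9, 6, 17) = (-770, -154, 462).
A point on L_1: solving the two plane equations with x = 25 gives (25, 10, -12).
Substitute r = (25, 10, -12) + t(-770, -154, 462) into the plane: -23 + (-154)t = -27, so t = 2/77.
Intersection: (25, 10, -12) + (2/77)·(-770, -154, 462) = (5, 6, 0).

(5, 6, 0)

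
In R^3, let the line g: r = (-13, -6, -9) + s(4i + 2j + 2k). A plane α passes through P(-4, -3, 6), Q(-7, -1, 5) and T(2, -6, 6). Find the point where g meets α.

(-1, 0, -3)

PQ = (-3, 2, -1), PT = (6, -3, 0); a normal to α is PQ × PT = (-3, -6, -3).
Using P: α has equation -3x - 6y - 3z = 12.
Substitute r = (-13, -6, -9) + t(4, 2, 2) into the plane: 102 + (-30)t = 12, so t = 3.
Intersection: (-13, -6, -9) + 3·(4, 2, 2) = (-1, 0, -3).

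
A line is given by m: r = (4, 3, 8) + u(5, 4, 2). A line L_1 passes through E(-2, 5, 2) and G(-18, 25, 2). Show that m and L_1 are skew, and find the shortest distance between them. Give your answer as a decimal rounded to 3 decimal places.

4.703

A direction vector for L_1 is G − E = (-16, 20, 0).
Common perpendicular direction n = (5, 4, 2) × (-16, 20, 0) = (-40, -32, 164).
With w = (-2, 5, 2) − (4, 3, 8) = (-6, 2, -6), w · n = -808.
Since n ≠ 0 the lines are not parallel, and w · n = -808 ≠ 0 so they do not intersect; hence they are skew.
Distance = |w · n| / |n| = |-808| / √29520 ≈ 4.703.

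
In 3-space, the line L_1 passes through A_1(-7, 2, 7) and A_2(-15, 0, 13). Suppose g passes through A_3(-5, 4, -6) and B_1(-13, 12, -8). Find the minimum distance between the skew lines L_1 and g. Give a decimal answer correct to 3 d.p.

7.390

A direction vector for L_1 is A_2 − A_1 = (-8, -2, 6).
A direction vector for g is B_1 − A_3 = (-8, 8, -2).
Common perpendicular direction n = (-8, -2, 6) × (-8, 8, -2) = (-44, -64, -80).
With w = (-5, 4, -6) − (-7, 2, 7) = (2, 2, -13), w · n = 824.
Distance = |w · n| / |n| = |824| / √12432 ≈ 7.390.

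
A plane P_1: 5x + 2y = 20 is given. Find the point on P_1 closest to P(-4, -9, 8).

Foot = P − λn with λ = (n·P − d)/|n|² = (-38 − 20)/29 = -2.
Foot = (-4, -9, 8) − (-2)·(5, 2, 0) = (6, -5, 8).

(6, -5, 8)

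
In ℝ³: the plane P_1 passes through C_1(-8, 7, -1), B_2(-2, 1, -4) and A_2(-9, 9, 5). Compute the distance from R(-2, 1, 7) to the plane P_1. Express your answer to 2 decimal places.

1.47

C_1B_2 = (6, -6, -3), C_1A_2 = (-1, 2, 6); a normal to P_1 is C_1B_2 × C_1A_2 = (-30, -33, 6).
Using C_1: P_1 has equation -30x - 33y + 6z = 3.
n·R − d = (-30)·(-2) + (-33)·(1) + (6)·(7) − 3 = 66; |n| = √2025.
Distance = |66| / √2025 = 66/√2025 ≈ 1.47.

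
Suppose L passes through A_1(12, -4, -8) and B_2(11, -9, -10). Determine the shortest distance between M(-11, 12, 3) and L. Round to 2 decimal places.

26.42

A direction vector for L is B_2 − A_1 = (-1, -5, -2).
Taking (12, -4, -8) on L with direction v = (-1, -5, -2): w = M − (12, -4, -8) = (-23, 16, 11), and w × v = (23, -57, 131).
Distance = |w × v| / |v| = √20939 / √30 ≈ 26.42.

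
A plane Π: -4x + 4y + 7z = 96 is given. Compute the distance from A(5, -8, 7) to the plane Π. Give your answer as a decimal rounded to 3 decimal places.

11.000

n·A − d = (-4)·(5) + (4)·(-8) + (7)·(7) − 96 = -99; |n| = √81.
Distance = |-99| / √81 = 99/√81 ≈ 11.000.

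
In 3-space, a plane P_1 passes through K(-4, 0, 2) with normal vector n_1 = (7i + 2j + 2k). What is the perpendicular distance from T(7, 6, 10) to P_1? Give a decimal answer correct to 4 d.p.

13.9076

P_1: n_1·r = n_1·K gives 7x + 2y + 2z = -24.
n·T − d = (7)·(7) + (2)·(6) + (2)·(10) − (-24) = 105; |n| = √57.
Distance = |105| / √57 = 105/√57 ≈ 13.9076.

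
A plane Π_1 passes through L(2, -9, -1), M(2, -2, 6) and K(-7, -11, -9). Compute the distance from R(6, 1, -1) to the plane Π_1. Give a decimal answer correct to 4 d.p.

LM = (0, 7, 7), LK = (-9, -2, -8); a normal to Π_1 is LM × LK = (-42, -63, 63).
Using L: Π_1 has equation -42x - 63y + 63z = 420.
n·R − d = (-42)·(6) + (-63)·(1) + (63)·(-1) − 420 = -798; |n| = √9702.
Distance = |-798| / √9702 = 798/√9702 ≈ 8.1016.

8.1016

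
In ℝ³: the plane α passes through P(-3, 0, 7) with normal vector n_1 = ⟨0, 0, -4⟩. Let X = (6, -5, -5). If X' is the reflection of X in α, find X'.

(6, -5, 19)

α: n_1·r = n_1·P gives -4z = -28.
λ = (n·X − d)/|n|² = (20 − (-28))/16 = 3.
Reflection = X − 2λn = (6, -5, -5) − 6·(0, 0, -4) = (6, -5, 19).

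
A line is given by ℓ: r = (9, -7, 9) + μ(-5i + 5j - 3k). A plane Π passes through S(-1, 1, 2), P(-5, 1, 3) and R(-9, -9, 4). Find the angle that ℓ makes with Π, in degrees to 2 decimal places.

SP = (-4, 0, 1), SR = (-8, -10, 2); a normal to Π is SP × SR = (10, 0, 40).
Using S: Π has equation 10x + 40z = 70.
sin θ = |n·v| / (|n||v|) = |-170| / (√1700 · √59) = 0.53678.
θ ≈ 32.46°.

32.46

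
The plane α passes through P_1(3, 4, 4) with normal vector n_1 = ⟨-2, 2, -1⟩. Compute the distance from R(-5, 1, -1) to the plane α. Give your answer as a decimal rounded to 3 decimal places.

5.000

α: n_1·r = n_1·P_1 gives -2x + 2y - z = -2.
n·R − d = (-2)·(-5) + (2)·(1) + (-1)·(-1) − (-2) = 15; |n| = √9.
Distance = |15| / √9 = 15/√9 ≈ 5.000.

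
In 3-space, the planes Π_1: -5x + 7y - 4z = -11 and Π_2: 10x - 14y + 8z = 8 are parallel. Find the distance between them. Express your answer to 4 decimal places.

Rescale Π_2 by 1/(-2): -5x + 7y - 4z = -4. Then distance = |-11 − (-4)| / √90 ≈ 0.7379.

0.7379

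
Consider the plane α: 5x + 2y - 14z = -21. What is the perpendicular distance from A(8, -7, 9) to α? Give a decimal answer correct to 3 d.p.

5.267

n·A − d = (5)·(8) + (2)·(-7) + (-14)·(9) − (-21) = -79; |n| = √225.
Distance = |-79| / √225 = 79/√225 ≈ 5.267.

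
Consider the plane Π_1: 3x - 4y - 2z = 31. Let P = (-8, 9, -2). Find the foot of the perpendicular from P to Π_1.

(1, -3, -8)

Foot = P − λn with λ = (n·P − d)/|n|² = (-56 − 31)/29 = -3.
Foot = (-8, 9, -2) − (-3)·(3, -4, -2) = (1, -3, -8).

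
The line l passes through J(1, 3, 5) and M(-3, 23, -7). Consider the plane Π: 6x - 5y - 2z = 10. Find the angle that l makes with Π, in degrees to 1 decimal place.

31.6

A direction vector for l is M − J = (-4, 20, -12).
sin θ = |n·v| / (|n||v|) = |-100| / (√65 · √560) = 0.52414.
θ ≈ 31.6°.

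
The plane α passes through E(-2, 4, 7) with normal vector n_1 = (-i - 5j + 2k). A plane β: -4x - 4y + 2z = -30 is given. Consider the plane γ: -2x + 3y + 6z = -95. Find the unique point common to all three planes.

(7, -5, -11)

α: n_1·r = n_1·E gives -x - 5y + 2z = -4.
Solving the 3×3 linear system -x - 5y + 2z = -4, -4x - 4y + 2z = -30, -2x + 3y + 6z = -95 (e.g. by elimination or Cramer's rule, determinant = -110) gives (7, -5, -11).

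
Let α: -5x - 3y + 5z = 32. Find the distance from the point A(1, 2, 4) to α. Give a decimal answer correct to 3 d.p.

n·A − d = (-5)·(1) + (-3)·(2) + (5)·(4) − 32 = -23; |n| = √59.
Distance = |-23| / √59 = 23/√59 ≈ 2.994.

2.994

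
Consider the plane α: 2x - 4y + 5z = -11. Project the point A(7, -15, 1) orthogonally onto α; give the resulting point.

Foot = A − λn with λ = (n·A − d)/|n|² = (79 − (-11))/45 = 2.
Foot = (7, -15, 1) − 2·(2, -4, 5) = (3, -7, -9).

(3, -7, -9)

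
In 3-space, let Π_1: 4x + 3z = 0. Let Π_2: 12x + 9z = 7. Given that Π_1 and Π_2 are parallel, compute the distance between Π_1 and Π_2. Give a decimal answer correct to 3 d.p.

Rescale Π_2 by 1/3: 4x + 3z = 7/3. Then distance = |0 − (7/3)| / √25 ≈ 0.467.

0.467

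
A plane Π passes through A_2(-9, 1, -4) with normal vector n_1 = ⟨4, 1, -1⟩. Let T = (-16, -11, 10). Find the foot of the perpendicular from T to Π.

Π: n_1·r = n_1·A_2 gives 4x + y - z = -31.
Foot = T − λn with λ = (n·T − d)/|n|² = (-85 − (-31))/18 = -3.
Foot = (-16, -11, 10) − (-3)·(4, 1, -1) = (-4, -8, 7).

(-4, -8, 7)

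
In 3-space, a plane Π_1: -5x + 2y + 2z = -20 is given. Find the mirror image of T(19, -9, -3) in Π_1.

λ = (n·T − d)/|n|² = (-119 − (-20))/33 = -3.
Reflection = T − 2λn = (19, -9, -3) − (-6)·(-5, 2, 2) = (-11, 3, 9).

(-11, 3, 9)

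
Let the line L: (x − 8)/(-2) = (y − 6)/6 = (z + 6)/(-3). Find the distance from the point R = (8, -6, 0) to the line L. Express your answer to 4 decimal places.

3.8333

L has direction (-2, 6, -3) through (8, 6, -6).
Taking (8, 6, -6) on L with direction v = (-2, 6, -3): w = R − (8, 6, -6) = (0, -12, 6), and w × v = (0, -12, -24).
Distance = |w × v| / |v| = √720 / √49 ≈ 3.8333.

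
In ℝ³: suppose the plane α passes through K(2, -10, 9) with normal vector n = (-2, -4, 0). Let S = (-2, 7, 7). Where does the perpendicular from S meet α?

(-8, -5, 7)

α: n·r = n·K gives -2x - 4y = 36.
Foot = S − λn with λ = (n·S − d)/|n|² = (-24 − 36)/20 = -3.
Foot = (-2, 7, 7) − (-3)·(-2, -4, 0) = (-8, -5, 7).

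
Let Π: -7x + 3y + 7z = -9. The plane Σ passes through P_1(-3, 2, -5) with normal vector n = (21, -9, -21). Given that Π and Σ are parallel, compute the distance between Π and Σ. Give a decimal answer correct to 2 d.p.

0.10

Σ: n·r = n·P_1 gives 21x - 9y - 21z = 24.
Rescale Σ by 1/(-3): -7x + 3y + 7z = -8. Then distance = |-9 − (-8)| / √107 ≈ 0.10.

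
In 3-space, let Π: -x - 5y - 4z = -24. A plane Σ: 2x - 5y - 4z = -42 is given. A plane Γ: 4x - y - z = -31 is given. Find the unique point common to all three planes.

Solving the 3×3 linear system -x - 5y - 4z = -24, 2x - 5y - 4z = -42, 4x - y - z = -31 (e.g. by elimination or Cramer's rule, determinant = -3) gives (-6, 2, 5).

(-6, 2, 5)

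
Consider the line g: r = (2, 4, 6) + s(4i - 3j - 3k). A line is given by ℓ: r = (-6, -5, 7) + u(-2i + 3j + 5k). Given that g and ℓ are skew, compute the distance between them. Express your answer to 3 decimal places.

10.995

Common perpendicular direction n = (4, -3, -3) × (-2, 3, 5) = (-6, -14, 6).
With w = (-6, -5, 7) − (2, 4, 6) = (-8, -9, 1), w · n = 180.
Distance = |w · n| / |n| = |180| / √268 ≈ 10.995.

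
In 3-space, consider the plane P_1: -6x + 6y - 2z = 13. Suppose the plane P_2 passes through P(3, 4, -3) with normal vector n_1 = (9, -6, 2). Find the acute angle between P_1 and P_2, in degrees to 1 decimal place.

11.4

P_2: n_1·r = n_1·P gives 9x - 6y + 2z = -3.
cos θ = |n₁·n₂| / (|n₁||n₂|) = |-94| / (√76 · √121).
θ = arccos(0.98023) ≈ 11.4°.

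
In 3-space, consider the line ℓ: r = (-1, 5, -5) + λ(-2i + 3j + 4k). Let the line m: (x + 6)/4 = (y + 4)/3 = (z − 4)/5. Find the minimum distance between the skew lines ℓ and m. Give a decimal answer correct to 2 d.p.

m has direction (4, 3, 5) through (-6, -4, 4).
Common perpendicular direction n = (-2, 3, 4) × (4, 3, 5) = (3, 26, -18).
With w = (-6, -4, 4) − (-1, 5, -5) = (-5, -9, 9), w · n = -411.
Distance = |w · n| / |n| = |-411| / √1009 ≈ 12.94.

12.94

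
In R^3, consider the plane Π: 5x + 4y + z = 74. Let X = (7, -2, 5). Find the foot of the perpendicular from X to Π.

(12, 2, 6)

Foot = X − λn with λ = (n·X − d)/|n|² = (32 − 74)/42 = -1.
Foot = (7, -2, 5) − (-1)·(5, 4, 1) = (12, 2, 6).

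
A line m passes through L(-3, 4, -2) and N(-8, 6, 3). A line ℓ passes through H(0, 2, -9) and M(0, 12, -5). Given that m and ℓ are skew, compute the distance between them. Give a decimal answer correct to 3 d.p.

A direction vector for m is N − L = (-5, 2, 5).
A direction vector for ℓ is M − H = (0, 10, 4).
Common perpendicular direction n = (-5, 2, 5) × (0, 10, 4) = (-42, 20, -50).
With w = (0, 2, -9) − (-3, 4, -2) = (3, -2, -7), w · n = 184.
Distance = |w · n| / |n| = |184| / √4664 ≈ 2.694.

2.694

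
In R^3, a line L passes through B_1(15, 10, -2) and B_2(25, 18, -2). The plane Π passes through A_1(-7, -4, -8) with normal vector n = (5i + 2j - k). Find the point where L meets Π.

A direction vector for L is B_2 − B_1 = (10, 8, 0).
Π: n·r = n·A_1 gives 5x + 2y - z = -35.
Substitute r = (15, 10, -2) + t(10, 8, 0) into the plane: 97 + 66t = -35, so t = -2.
Intersection: (15, 10, -2) + (-2)·(10, 8, 0) = (-5, -6, -2).

(-5, -6, -2)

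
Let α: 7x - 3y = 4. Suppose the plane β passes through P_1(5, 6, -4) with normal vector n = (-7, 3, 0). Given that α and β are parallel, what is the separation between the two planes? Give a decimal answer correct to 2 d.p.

1.71

β: n·r = n·P_1 gives -7x + 3y = -17.
Rescale β by 1/(-1): 7x - 3y = 17. Then distance = |4 − 17| / √58 ≈ 1.71.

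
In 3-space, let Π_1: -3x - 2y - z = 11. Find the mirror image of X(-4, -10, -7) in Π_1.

(8, -2, -3)

λ = (n·X − d)/|n|² = (39 − 11)/14 = 2.
Reflection = X − 2λn = (-4, -10, -7) − 4·(-3, -2, -1) = (8, -2, -3).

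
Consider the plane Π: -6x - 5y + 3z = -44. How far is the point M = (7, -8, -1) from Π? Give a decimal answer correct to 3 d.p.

n·M − d = (-6)·(7) + (-5)·(-8) + (3)·(-1) − (-44) = 39; |n| = √70.
Distance = |39| / √70 = 39/√70 ≈ 4.661.

4.661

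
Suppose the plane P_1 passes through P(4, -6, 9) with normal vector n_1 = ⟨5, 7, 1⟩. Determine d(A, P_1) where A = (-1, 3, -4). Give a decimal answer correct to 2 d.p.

P_1: n_1·r = n_1·P gives 5x + 7y + z = -13.
n·A − d = (5)·(-1) + (7)·(3) + (1)·(-4) − (-13) = 25; |n| = √75.
Distance = |25| / √75 = 25/√75 ≈ 2.89.

2.89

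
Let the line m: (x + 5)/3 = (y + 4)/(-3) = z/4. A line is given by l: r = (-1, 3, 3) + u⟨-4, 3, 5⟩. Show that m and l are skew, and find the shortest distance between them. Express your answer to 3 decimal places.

m has direction (3, -3, 4) through (-5, -4, 0).
Common perpendicular direction n = (3, -3, 4) × (-4, 3, 5) = (-27, -31, -3).
With w = (-1, 3, 3) − (-5, -4, 0) = (4, 7, 3), w · n = -334.
Since n ≠ 0 the lines are not parallel, and w · n = -334 ≠ 0 so they do not intersect; hence they are skew.
Distance = |w · n| / |n| = |-334| / √1699 ≈ 8.103.

8.103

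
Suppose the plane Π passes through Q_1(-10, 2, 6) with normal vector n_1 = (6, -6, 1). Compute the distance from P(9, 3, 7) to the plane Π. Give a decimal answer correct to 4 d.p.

Π: n_1·r = n_1·Q_1 gives 6x - 6y + z = -66.
n·P − d = (6)·(9) + (-6)·(3) + (1)·(7) − (-66) = 109; |n| = √73.
Distance = |109| / √73 = 109/√73 ≈ 12.7575.

12.7575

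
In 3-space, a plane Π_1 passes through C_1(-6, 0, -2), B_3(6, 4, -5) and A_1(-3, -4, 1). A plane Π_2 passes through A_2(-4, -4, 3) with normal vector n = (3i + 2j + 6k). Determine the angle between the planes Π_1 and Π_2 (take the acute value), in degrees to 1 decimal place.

C_1B_3 = (12, 4, -3), C_1A_1 = (3, -4, 3); a normal to Π_1 is C_1B_3 × C_1A_1 = (0, -45, -60).
Using C_1: Π_1 has equation -45y - 60z = 120.
Π_2: n·r = n·A_2 gives 3x + 2y + 6z = -2.
cos θ = |n₁·n₂| / (|n₁||n₂|) = |-450| / (√5625 · √49).
θ = arccos(0.85714) ≈ 31.0°.

31.0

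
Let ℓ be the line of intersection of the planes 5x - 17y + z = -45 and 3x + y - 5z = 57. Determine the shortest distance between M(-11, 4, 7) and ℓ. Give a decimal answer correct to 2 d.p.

21.15

Direction of ℓ: (5, -17, 1) × (3, 1, -5) = (84, 28, 56).
A point on ℓ: solving the two plane equations with x = 12 gives (12, 6, -3).
Taking (12, 6, -3) on ℓ with direction v = (84, 28, 56): w = M − (12, 6, -3) = (-23, -2, 10), and w × v = (-392, 2128, -476).
Distance = |w × v| / |v| = √4908624 / √10976 ≈ 21.15.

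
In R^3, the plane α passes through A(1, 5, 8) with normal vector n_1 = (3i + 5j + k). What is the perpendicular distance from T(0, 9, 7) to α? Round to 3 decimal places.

2.704

α: n_1·r = n_1·A gives 3x + 5y + z = 36.
n·T − d = (3)·(0) + (5)·(9) + (1)·(7) − 36 = 16; |n| = √35.
Distance = |16| / √35 = 16/√35 ≈ 2.704.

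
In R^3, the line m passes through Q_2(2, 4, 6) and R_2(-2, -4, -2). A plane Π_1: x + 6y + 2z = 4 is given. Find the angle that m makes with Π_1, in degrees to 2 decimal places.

62.25

A direction vector for m is R_2 − Q_2 = (-4, -8, -8).
sin θ = |n·v| / (|n||v|) = |-68| / (√41 · √144) = 0.88498.
θ ≈ 62.25°.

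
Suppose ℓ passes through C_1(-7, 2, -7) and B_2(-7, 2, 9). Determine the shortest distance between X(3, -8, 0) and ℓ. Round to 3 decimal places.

A direction vector for ℓ is B_2 − C_1 = (0, 0, 16).
Taking (-7, 2, -7) on ℓ with direction v = (0, 0, 16): w = X − (-7, 2, -7) = (10, -10, 7), and w × v = (-160, -160, 0).
Distance = |w × v| / |v| = √51200 / √256 ≈ 14.142.

14.142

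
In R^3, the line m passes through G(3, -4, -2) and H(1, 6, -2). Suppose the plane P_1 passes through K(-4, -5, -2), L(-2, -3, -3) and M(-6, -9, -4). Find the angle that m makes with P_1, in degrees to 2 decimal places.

43.78

A direction vector for m is H − G = (-2, 10, 0).
KL = (2, 2, -1), KM = (-2, -4, -2); a normal to P_1 is KL × KM = (-8, 6, -4).
Using K: P_1 has equation -8x + 6y - 4z = 10.
sin θ = |n·v| / (|n||v|) = |76| / (√116 · √104) = 0.69194.
θ ≈ 43.78°.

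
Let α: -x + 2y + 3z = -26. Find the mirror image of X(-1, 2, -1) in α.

λ = (n·X − d)/|n|² = (2 − (-26))/14 = 2.
Reflection = X − 2λn = (-1, 2, -1) − 4·(-1, 2, 3) = (3, -6, -13).

(3, -6, -13)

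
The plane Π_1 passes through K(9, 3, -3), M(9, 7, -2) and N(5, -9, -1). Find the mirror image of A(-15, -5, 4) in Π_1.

KM = (0, 4, 1), KN = (-4, -12, 2); a normal to Π_1 is KM × KN = (20, -4, 16).
Using K: Π_1 has equation 20x - 4y + 16z = 120.
λ = (n·A − d)/|n|² = (-216 − 120)/672 = -1/2.
Reflection = A − 2λn = (-15, -5, 4) − (-1)·(20, -4, 16) = (5, -9, 20).

(5, -9, 20)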